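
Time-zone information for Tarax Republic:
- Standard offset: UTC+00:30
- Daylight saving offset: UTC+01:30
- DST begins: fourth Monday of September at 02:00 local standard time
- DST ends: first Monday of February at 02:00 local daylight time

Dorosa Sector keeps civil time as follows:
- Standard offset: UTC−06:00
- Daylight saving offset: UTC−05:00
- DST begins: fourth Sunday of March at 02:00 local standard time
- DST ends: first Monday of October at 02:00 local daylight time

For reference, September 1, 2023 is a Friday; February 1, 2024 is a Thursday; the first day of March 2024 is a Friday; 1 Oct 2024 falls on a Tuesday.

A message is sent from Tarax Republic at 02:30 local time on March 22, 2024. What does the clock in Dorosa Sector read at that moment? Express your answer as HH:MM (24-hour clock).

1 September 2023 is a Friday, so the first Monday is September 4 and the fourth is September 25.
1 February 2024 is a Thursday, so the first Monday is February 5.
March 22, 2024 is outside the daylight-saving period (25 September 2023 – 5 February 2024), so Tarax Republic is on standard time, UTC+00:30.
02:30 Tarax Republic − 0h30m = 02:00 UTC.
1 March 2024 is a Friday, so the first Sunday is March 3 and the fourth is March 24.
1 October 2024 is a Tuesday, so the first Monday is October 7.
At the standard offset (UTC−06:00), 02:00 UTC − 6h = 20:00 Dorosa Sector standard time (rolling into the previous day, 21 March 2024).
The standard-time date in Dorosa Sector, March 21, 2024, is outside the daylight-saving period (24 March – 7 October), so Dorosa Sector is on standard time, UTC−06:00.
02:00 UTC − 6h = 20:00 Dorosa Sector (rolling into the previous day, 21 March 2024).

20:00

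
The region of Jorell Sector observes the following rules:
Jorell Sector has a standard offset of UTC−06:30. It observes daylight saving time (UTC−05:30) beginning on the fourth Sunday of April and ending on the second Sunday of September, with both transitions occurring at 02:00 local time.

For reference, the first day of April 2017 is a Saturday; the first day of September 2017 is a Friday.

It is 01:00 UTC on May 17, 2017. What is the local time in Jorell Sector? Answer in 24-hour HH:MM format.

19:30

1 April 2017 is a Saturday, so the first Sunday is April 2 and the fourth is April 23.
1 September 2017 is a Friday, so the first Sunday is September 3 and the second is September 10.
At the standard offset (UTC−06:30), 01:00 UTC − 6h30m = 18:30 Jorell Sector standard time (rolling into the previous day, 16 May 2017).
The standard-time date in Jorell Sector, May 16, 2017, lies within the daylight-saving period (23 April – 10 September), so Jorell Sector is on daylight time, UTC−05:30.
01:00 UTC − 5h30m = 19:30 local (rolling into the previous day, 16 May 2017).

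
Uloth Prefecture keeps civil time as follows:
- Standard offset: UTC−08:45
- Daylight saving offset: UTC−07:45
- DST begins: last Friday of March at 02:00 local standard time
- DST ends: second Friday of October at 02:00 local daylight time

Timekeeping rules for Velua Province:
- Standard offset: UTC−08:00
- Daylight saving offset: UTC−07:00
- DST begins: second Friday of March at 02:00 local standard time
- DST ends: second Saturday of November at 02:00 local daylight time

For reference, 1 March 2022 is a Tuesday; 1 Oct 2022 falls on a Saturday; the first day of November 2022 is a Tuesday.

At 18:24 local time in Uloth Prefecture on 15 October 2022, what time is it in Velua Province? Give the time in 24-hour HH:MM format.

20:09

1 March 2022 is a Tuesday, so Fridays fall on 4, 11, 18, 25; the last is March 25.
1 October 2022 is a Saturday, so the first Friday is October 7 and the second is October 14.
15 October 2022 is outside the daylight-saving period (25 March – 14 October), so Uloth Prefecture is on standard time, UTC−08:45.
18:24 Uloth Prefecture + 8h45m = 03:09 UTC (rolling into the next day, 16 October 2022).
1 March 2022 is a Tuesday, so the first Friday is March 4 and the second is March 11.
1 November 2022 is a Tuesday, so the first Saturday is November 5 and the second is November 12.
At the standard offset (UTC−08:00), 03:09 UTC − 8h = 19:09 Velua Province standard time (rolling into the previous day, 15 October 2022).
The standard-time date in Velua Province, 15 October 2022, lies within the daylight-saving period (11 March – 12 November), so Velua Province is on daylight time, UTC−07:00.
03:09 UTC − 7h = 20:09 Velua Province (rolling into the previous day, 15 October 2022).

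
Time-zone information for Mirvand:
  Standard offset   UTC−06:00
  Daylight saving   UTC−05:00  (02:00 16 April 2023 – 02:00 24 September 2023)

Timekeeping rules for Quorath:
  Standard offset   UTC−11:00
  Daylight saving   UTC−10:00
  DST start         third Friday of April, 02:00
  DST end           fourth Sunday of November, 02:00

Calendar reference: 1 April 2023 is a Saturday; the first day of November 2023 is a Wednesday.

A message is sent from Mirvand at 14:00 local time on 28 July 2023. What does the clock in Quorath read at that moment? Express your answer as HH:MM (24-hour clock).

Daylight saving runs 16 April – 24 September; 28 July 2023 is inside that window, so Mirvand is at UTC−05:00.
14:00 Mirvand + 5h = 19:00 UTC.
1 April 2023 is a Saturday, so the first Friday is April 7 and the third is April 21.
1 November 2023 is a Wednesday, so the first Sunday is November 5 and the fourth is November 26.
At the standard offset (UTC−11:00), 19:00 UTC − 11h = 08:00 Quorath standard time.
The standard-time date in Quorath, 28 July 2023, falls between 21 April and 26 November, so daylight saving is in effect and Quorath is at UTC−10:00.
19:00 UTC − 10h = 09:00 Quorath.

09:00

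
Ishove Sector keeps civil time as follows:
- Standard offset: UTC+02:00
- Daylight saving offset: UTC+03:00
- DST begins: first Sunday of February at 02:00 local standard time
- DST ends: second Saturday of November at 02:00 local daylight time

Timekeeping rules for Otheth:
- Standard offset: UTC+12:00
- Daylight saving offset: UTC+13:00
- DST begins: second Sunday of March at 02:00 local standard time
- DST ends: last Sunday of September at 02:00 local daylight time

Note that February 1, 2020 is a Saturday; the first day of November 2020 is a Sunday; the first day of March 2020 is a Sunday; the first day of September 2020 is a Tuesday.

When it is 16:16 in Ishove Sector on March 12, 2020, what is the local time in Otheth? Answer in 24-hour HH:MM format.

02:16

1 February 2020 is a Saturday, so the first Sunday is February 2.
1 November 2020 is a Sunday, so the first Saturday is November 7 and the second is November 14.
March 12, 2020 falls between 2 February and 14 November, so daylight saving is in effect and Ishove Sector is at UTC+03:00.
16:16 Ishove Sector − 3h = 13:16 UTC.
1 March 2020 is a Sunday, so the first Sunday is March 1 and the second is March 8.
1 September 2020 is a Tuesday, so Sundays fall on 6, 13, 20, 27; the last is September 27.
At the standard offset (UTC+12:00), 13:16 UTC + 12h = 01:16 Otheth standard time (rolling into the next day, 13 March 2020).
The standard-time date in Otheth, March 13, 2020, falls between 8 March and 27 September, so daylight saving is in effect and Otheth is at UTC+13:00.
13:16 UTC + 13h = 02:16 Otheth (rolling into the next day, 13 March 2020).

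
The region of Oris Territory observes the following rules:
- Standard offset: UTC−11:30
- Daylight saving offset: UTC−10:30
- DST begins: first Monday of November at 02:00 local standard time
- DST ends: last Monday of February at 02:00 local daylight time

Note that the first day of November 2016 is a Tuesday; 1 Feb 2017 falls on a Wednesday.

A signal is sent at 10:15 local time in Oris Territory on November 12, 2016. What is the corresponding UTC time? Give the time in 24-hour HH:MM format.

20:45

1 November 2016 is a Tuesday, so the first Monday is November 7.
1 February 2017 is a Wednesday, so Mondays fall on 6, 13, 20, 27; the last is February 27.
Daylight saving runs 7 November 2016 – 27 February 2017; November 12, 2016 is inside that window, so Oris Territory is at UTC−10:30.
10:15 local + 10h30m = 20:45 UTC.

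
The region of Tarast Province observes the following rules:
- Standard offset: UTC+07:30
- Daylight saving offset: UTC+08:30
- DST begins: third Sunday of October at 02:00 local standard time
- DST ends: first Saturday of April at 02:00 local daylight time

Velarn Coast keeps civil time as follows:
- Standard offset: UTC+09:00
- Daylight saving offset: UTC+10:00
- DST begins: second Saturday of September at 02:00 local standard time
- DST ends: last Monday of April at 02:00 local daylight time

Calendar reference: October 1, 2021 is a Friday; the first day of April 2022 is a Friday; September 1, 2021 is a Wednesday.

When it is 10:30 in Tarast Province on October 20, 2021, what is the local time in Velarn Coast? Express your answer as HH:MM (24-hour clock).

1 October 2021 is a Friday, so the first Sunday is October 3 and the third is October 17.
1 April 2022 is a Friday, so the first Saturday is April 2.
October 20, 2021 lies within the daylight-saving period (17 October 2021 – 2 April 2022), so Tarast Province is on daylight time, UTC+08:30.
10:30 Tarast Province − 8h30m = 02:00 UTC.
1 September 2021 is a Wednesday, so the first Saturday is September 4 and the second is September 11.
1 April 2022 is a Friday, so Mondays fall on 4, 11, 18, 25; the last is April 25.
At the standard offset (UTC+09:00), 02:00 UTC + 9h = 11:00 Velarn Coast standard time.
Daylight saving runs 11 September 2021 – 25 April 2022; the standard-time date in Velarn Coast, October 20, 2021, is inside that window, so Velarn Coast is at UTC+10:00.
02:00 UTC + 10h = 12:00 Velarn Coast.

12:00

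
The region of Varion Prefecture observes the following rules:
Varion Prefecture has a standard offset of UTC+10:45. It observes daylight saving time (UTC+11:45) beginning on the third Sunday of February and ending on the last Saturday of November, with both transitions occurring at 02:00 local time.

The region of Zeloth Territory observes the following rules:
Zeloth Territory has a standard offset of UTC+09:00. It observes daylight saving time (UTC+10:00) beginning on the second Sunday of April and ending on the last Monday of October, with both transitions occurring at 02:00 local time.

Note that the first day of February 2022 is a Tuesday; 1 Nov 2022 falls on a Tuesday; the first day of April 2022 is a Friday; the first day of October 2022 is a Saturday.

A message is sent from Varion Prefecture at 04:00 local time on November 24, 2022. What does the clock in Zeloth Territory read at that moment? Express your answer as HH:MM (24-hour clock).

01:15

1 February 2022 is a Tuesday, so the first Sunday is February 6 and the third is February 20.
1 November 2022 is a Tuesday, so Saturdays fall on 5, 12, 19, 26; the last is November 26.
November 24, 2022 falls between 20 February and 26 November, so daylight saving is in effect and Varion Prefecture is at UTC+11:45.
04:00 Varion Prefecture − 11h45m = 16:15 UTC (rolling into the previous day, 23 November 2022).
1 April 2022 is a Friday, so the first Sunday is April 3 and the second is April 10.
1 October 2022 is a Saturday, so Mondays fall on 3, 10, 17, 24, 31; the last is October 31.
At the standard offset (UTC+09:00), 16:15 UTC + 9h = 01:15 Zeloth Territory standard time (rolling into the next day, 24 November 2022).
The standard-time date in Zeloth Territory, November 24, 2022, is outside the daylight-saving period (10 April – 31 October), so Zeloth Territory is on standard time, UTC+09:00.
16:15 UTC + 9h = 01:15 Zeloth Territory (rolling into the next day, 24 November 2022).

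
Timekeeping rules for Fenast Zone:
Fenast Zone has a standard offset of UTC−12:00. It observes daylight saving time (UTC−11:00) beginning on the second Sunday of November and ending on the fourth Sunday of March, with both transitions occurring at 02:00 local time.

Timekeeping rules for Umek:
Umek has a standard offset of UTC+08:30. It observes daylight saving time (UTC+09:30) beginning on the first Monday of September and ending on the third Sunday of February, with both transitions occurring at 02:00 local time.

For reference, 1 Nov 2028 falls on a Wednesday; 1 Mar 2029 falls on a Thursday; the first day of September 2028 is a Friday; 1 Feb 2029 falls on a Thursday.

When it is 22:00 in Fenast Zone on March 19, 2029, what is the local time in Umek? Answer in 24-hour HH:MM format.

1 November 2028 is a Wednesday, so the first Sunday is November 5 and the second is November 12.
1 March 2029 is a Thursday, so the first Sunday is March 4 and the fourth is March 25.
March 19, 2029 falls between 12 November 2028 and 25 March 2029, so daylight saving is in effect and Fenast Zone is at UTC−11:00.
22:00 Fenast Zone + 11h = 09:00 UTC (rolling into the next day, 20 March 2029).
1 September 2028 is a Friday, so the first Monday is September 4.
1 February 2029 is a Thursday, so the first Sunday is February 4 and the third is February 18.
At the standard offset (UTC+08:30), 09:00 UTC + 8h30m = 17:30 Umek standard time.
Daylight saving runs 4 September 2028 – 18 February 2029; the standard-time date in Umek, March 20, 2029, is outside that window, so Umek is on standard time at UTC+08:30.
09:00 UTC + 8h30m = 17:30 Umek.

17:30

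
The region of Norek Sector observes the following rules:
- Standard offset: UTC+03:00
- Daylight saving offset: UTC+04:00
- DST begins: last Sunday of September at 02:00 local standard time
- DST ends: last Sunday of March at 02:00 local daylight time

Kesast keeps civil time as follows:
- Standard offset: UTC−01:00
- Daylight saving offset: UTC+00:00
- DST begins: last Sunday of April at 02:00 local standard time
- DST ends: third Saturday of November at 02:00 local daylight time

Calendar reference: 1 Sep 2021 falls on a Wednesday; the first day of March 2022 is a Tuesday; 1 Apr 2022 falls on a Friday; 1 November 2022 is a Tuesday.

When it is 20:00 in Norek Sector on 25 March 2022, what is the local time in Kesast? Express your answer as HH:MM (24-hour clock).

1 September 2021 is a Wednesday, so Sundays fall on 5, 12, 19, 26; the last is September 26.
1 March 2022 is a Tuesday, so Sundays fall on 6, 13, 20, 27; the last is March 27.
Daylight saving runs 26 September 2021 – 27 March 2022; 25 March 2022 is inside that window, so Norek Sector is at UTC+04:00.
20:00 Norek Sector − 4h = 16:00 UTC.
1 April 2022 is a Friday, so Sundays fall on 3, 10, 17, 24; the last is April 24.
1 November 2022 is a Tuesday, so the first Saturday is November 5 and the third is November 19.
At the standard offset (UTC−01:00), 16:00 UTC − 1h = 15:00 Kesast standard time.
The standard-time date in Kesast, 25 March 2022, is outside the daylight-saving period (24 April – 19 November), so Kesast is on standard time, UTC−01:00.
16:00 UTC − 1h = 15:00 Kesast.

15:00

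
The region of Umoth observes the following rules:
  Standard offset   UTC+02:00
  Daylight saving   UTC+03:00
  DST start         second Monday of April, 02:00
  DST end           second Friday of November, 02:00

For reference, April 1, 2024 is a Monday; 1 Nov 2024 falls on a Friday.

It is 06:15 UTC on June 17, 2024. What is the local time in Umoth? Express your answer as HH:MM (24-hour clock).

1 April 2024 is a Monday, so the first Monday is April 1 and the second is April 8.
1 November 2024 is a Friday, so the first Friday is November 1 and the second is November 8.
At the standard offset (UTC+02:00), 06:15 UTC + 2h = 08:15 Umoth standard time.
The standard-time date in Umoth, June 17, 2024, lies within the daylight-saving period (8 April – 8 November), so Umoth is on daylight time, UTC+03:00.
06:15 UTC + 3h = 09:15 local.

09:15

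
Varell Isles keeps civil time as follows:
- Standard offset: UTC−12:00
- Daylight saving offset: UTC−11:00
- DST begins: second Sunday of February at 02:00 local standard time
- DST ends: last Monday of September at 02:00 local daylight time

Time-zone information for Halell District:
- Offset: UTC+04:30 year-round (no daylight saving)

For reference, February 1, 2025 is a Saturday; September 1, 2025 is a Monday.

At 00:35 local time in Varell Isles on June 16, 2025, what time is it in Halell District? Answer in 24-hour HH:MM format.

16:05

1 February 2025 is a Saturday, so the first Sunday is February 2 and the second is February 9.
1 September 2025 is a Monday, so Mondays fall on 1, 8, 15, 22, 29; the last is September 29.
Daylight saving runs 9 February – 29 September; June 16, 2025 is inside that window, so Varell Isles is at UTC−11:00.
00:35 Varell Isles + 11h = 11:35 UTC.
Halell District has no daylight saving, so its offset is UTC+04:30 year-round.
11:35 UTC + 4h30m = 16:05 Halell District.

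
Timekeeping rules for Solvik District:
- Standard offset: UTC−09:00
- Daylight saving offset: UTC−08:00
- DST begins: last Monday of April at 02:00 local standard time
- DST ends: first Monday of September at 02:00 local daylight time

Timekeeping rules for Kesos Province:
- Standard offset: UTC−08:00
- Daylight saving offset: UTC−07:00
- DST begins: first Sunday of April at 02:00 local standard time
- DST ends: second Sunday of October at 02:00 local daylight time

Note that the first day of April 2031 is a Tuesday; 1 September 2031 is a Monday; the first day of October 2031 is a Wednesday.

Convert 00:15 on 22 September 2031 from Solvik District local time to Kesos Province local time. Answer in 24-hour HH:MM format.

02:15

1 April 2031 is a Tuesday, so Mondays fall on 7, 14, 21, 28; the last is April 28.
1 September 2031 is a Monday, so the first Monday is September 1.
22 September 2031 is outside the daylight-saving period (28 April – 1 September), so Solvik District is on standard time, UTC−09:00.
00:15 Solvik District + 9h = 09:15 UTC.
1 April 2031 is a Tuesday, so the first Sunday is April 6.
1 October 2031 is a Wednesday, so the first Sunday is October 5 and the second is October 12.
At the standard offset (UTC−08:00), 09:15 UTC − 8h = 01:15 Kesos Province standard time.
The standard-time date in Kesos Province, 22 September 2031, falls between 6 April and 12 October, so daylight saving is in effect and Kesos Province is at UTC−07:00.
09:15 UTC − 7h = 02:15 Kesos Province.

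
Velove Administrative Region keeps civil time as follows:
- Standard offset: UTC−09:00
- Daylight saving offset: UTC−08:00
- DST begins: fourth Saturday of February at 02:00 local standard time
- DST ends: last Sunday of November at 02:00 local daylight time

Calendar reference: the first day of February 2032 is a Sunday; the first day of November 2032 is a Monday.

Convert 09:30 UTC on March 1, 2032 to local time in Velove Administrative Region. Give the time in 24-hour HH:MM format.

1 February 2032 is a Sunday, so the first Saturday is February 7 and the fourth is February 28.
1 November 2032 is a Monday, so Sundays fall on 7, 14, 21, 28; the last is November 28.
At the standard offset (UTC−09:00), 09:30 UTC − 9h = 00:30 Velove Administrative Region standard time.
The standard-time date in Velove Administrative Region, March 1, 2032, falls between 28 February and 28 November, so daylight saving is in effect and Velove Administrative Region is at UTC−08:00.
09:30 UTC − 8h = 01:30 local.

01:30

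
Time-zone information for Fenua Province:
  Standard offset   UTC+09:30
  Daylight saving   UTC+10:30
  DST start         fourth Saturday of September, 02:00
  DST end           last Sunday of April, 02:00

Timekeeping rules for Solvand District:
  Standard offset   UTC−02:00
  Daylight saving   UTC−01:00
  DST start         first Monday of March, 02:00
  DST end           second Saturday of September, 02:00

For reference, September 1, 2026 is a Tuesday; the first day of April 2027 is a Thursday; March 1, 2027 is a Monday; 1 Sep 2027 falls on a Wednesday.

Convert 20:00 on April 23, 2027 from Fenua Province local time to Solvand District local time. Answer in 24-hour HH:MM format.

1 September 2026 is a Tuesday, so the first Saturday is September 5 and the fourth is September 26.
1 April 2027 is a Thursday, so Sundays fall on 4, 11, 18, 25; the last is April 25.
Daylight saving runs 26 September 2026 – 25 April 2027; April 23, 2027 is inside that window, so Fenua Province is at UTC+10:30.
20:00 Fenua Province − 10h30m = 09:30 UTC.
1 March 2027 is a Monday, so the first Monday is March 1.
1 September 2027 is a Wednesday, so the first Saturday is September 4 and the second is September 11.
At the standard offset (UTC−02:00), 09:30 UTC − 2h = 07:30 Solvand District standard time.
The standard-time date in Solvand District, April 23, 2027, lies within the daylight-saving period (1 March – 11 September), so Solvand District is on daylight time, UTC−01:00.
09:30 UTC − 1h = 08:30 Solvand District.

08:30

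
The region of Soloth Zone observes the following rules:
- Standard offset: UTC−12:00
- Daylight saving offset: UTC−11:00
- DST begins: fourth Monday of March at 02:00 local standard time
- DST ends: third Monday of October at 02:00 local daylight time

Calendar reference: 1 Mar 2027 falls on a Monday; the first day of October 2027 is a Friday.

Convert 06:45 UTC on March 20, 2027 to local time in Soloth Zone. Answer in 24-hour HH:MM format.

18:45

1 March 2027 is a Monday, so the first Monday is March 1 and the fourth is March 22.
1 October 2027 is a Friday, so the first Monday is October 4 and the third is October 18.
At the standard offset (UTC−12:00), 06:45 UTC − 12h = 18:45 Soloth Zone standard time (rolling into the previous day, 19 March 2027).
The standard-time date in Soloth Zone, March 19, 2027, is outside the daylight-saving period (22 March – 18 October), so Soloth Zone is on standard time, UTC−12:00.
06:45 UTC − 12h = 18:45 local (rolling into the previous day, 19 March 2027).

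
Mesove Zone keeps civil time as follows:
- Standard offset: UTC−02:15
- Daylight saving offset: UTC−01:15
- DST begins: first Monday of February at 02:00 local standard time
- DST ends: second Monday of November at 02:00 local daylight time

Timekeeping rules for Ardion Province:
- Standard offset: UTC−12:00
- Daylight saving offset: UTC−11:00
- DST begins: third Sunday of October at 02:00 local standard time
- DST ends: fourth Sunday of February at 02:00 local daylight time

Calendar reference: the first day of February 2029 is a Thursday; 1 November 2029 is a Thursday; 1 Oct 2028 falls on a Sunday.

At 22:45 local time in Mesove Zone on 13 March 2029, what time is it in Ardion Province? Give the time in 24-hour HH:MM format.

12:00

1 February 2029 is a Thursday, so the first Monday is February 5.
1 November 2029 is a Thursday, so the first Monday is November 5 and the second is November 12.
13 March 2029 lies within the daylight-saving period (5 February – 12 November), so Mesove Zone is on daylight time, UTC−01:15.
22:45 Mesove Zone + 1h15m = 00:00 UTC (rolling into the next day, 14 March 2029).
1 October 2028 is a Sunday, so the first Sunday is October 1 and the third is October 15.
1 February 2029 is a Thursday, so the first Sunday is February 4 and the fourth is February 25.
At the standard offset (UTC−12:00), 00:00 UTC − 12h = 12:00 Ardion Province standard time (rolling into the previous day, 13 March 2029).
The standard-time date in Ardion Province, 13 March 2029, does not fall between 15 October 2028 and 25 February 2029, so daylight saving is not in effect and Ardion Province is at UTC−12:00.
00:00 UTC − 12h = 12:00 Ardion Province (rolling into the previous day, 13 March 2029).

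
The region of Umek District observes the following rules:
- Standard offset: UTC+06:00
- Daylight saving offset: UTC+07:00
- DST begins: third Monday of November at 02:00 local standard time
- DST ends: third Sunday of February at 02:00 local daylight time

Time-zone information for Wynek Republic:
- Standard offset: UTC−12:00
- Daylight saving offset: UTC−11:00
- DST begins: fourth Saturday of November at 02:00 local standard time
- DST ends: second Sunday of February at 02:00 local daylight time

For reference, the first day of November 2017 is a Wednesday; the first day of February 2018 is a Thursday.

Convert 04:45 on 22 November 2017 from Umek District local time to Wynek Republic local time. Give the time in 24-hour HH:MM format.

1 November 2017 is a Wednesday, so the first Monday is November 6 and the third is November 20.
1 February 2018 is a Thursday, so the first Sunday is February 4 and the third is February 18.
22 November 2017 falls between 20 November 2017 and 18 February 2018, so daylight saving is in effect and Umek District is at UTC+07:00.
04:45 Umek District − 7h = 21:45 UTC (rolling into the previous day, 21 November 2017).
1 November 2017 is a Wednesday, so the first Saturday is November 4 and the fourth is November 25.
1 February 2018 is a Thursday, so the first Sunday is February 4 and the second is February 11.
At the standard offset (UTC−12:00), 21:45 UTC − 12h = 09:45 Wynek Republic standard time.
Daylight saving runs 25 November 2017 – 11 February 2018; the standard-time date in Wynek Republic, 21 November 2017, is outside that window, so Wynek Republic is on standard time at UTC−12:00.
21:45 UTC − 12h = 09:45 Wynek Republic.

09:45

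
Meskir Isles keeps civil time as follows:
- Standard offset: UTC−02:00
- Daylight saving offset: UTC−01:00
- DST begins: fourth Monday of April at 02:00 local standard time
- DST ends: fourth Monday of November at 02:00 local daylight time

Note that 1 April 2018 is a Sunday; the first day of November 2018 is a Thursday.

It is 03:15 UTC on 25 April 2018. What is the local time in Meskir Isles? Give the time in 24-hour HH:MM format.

1 April 2018 is a Sunday, so the first Monday is April 2 and the fourth is April 23.
1 November 2018 is a Thursday, so the first Monday is November 5 and the fourth is November 26.
At the standard offset (UTC−02:00), 03:15 UTC − 2h = 01:15 Meskir Isles standard time.
The standard-time date in Meskir Isles, 25 April 2018, falls between 23 April and 26 November, so daylight saving is in effect and Meskir Isles is at UTC−01:00.
03:15 UTC − 1h = 02:15 local.

02:15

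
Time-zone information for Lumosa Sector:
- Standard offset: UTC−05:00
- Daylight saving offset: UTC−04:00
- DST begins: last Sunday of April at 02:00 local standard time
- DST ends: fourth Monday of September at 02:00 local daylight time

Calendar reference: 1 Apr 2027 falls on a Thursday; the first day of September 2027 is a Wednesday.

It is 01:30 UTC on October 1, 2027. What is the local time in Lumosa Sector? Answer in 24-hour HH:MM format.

20:30

1 April 2027 is a Thursday, so Sundays fall on 4, 11, 18, 25; the last is April 25.
1 September 2027 is a Wednesday, so the first Monday is September 6 and the fourth is September 27.
At the standard offset (UTC−05:00), 01:30 UTC − 5h = 20:30 Lumosa Sector standard time (rolling into the previous day, 30 September 2027).
The standard-time date in Lumosa Sector, September 30, 2027, is outside the daylight-saving period (25 April – 27 September), so Lumosa Sector is on standard time, UTC−05:00.
01:30 UTC − 5h = 20:30 local (rolling into the previous day, 30 September 2027).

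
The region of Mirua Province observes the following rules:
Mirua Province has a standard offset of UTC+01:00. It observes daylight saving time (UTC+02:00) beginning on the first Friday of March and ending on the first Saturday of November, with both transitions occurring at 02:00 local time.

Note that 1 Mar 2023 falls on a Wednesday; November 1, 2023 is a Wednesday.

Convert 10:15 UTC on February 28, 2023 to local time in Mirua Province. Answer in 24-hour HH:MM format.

11:15

1 March 2023 is a Wednesday, so the first Friday is March 3.
1 November 2023 is a Wednesday, so the first Saturday is November 4.
At the standard offset (UTC+01:00), 10:15 UTC + 1h = 11:15 Mirua Province standard time.
Daylight saving runs 3 March – 4 November; the standard-time date in Mirua Province, February 28, 2023, is outside that window, so Mirua Province is on standard time at UTC+01:00.
10:15 UTC + 1h = 11:15 local.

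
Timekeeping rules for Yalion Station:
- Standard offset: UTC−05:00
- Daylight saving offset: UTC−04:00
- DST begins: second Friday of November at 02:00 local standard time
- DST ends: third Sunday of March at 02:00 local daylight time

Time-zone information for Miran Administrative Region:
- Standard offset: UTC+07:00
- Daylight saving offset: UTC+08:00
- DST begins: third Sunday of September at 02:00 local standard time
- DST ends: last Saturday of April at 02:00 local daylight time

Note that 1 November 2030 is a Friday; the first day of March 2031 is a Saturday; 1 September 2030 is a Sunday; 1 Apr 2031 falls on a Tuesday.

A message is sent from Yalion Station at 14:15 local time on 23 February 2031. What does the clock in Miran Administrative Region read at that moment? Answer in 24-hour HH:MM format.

1 November 2030 is a Friday, so the first Friday is November 1 and the second is November 8.
1 March 2031 is a Saturday, so the first Sunday is March 2 and the third is March 16.
23 February 2031 lies within the daylight-saving period (8 November 2030 – 16 March 2031), so Yalion Station is on daylight time, UTC−04:00.
14:15 Yalion Station + 4h = 18:15 UTC.
1 September 2030 is a Sunday, so the first Sunday is September 1 and the third is September 15.
1 April 2031 is a Tuesday, so Saturdays fall on 5, 12, 19, 26; the last is April 26.
At the standard offset (UTC+07:00), 18:15 UTC + 7h = 01:15 Miran Administrative Region standard time (rolling into the next day, 24 February 2031).
The standard-time date in Miran Administrative Region, 24 February 2031, falls between 15 September 2030 and 26 April 2031, so daylight saving is in effect and Miran Administrative Region is at UTC+08:00.
18:15 UTC + 8h = 02:15 Miran Administrative Region (rolling into the next day, 24 February 2031).

02:15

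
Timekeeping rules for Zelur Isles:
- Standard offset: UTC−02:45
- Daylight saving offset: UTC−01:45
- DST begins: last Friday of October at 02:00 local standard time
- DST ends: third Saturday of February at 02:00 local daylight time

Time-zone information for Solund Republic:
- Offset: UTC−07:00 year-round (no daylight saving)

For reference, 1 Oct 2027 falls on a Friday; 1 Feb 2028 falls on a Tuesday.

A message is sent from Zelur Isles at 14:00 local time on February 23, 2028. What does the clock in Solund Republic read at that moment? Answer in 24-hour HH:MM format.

1 October 2027 is a Friday, so Fridays fall on 1, 8, 15, 22, 29; the last is October 29.
1 February 2028 is a Tuesday, so the first Saturday is February 5 and the third is February 19.
Daylight saving runs 29 October 2027 – 19 February 2028; February 23, 2028 is outside that window, so Zelur Isles is on standard time at UTC−02:45.
14:00 Zelur Isles + 2h45m = 16:45 UTC.
Solund Republic has no daylight saving, so its offset is UTC−07:00 year-round.
16:45 UTC − 7h = 09:45 Solund Republic.

09:45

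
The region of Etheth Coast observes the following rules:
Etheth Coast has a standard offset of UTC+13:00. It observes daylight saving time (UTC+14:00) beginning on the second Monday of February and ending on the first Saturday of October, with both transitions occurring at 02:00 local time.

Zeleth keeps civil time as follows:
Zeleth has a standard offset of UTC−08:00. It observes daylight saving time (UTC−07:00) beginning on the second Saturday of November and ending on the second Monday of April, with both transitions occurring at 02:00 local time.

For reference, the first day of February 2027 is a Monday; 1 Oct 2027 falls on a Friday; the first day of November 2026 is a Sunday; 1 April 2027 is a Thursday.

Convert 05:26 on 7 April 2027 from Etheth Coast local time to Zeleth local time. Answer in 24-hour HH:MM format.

08:26

1 February 2027 is a Monday, so the first Monday is February 1 and the second is February 8.
1 October 2027 is a Friday, so the first Saturday is October 2.
7 April 2027 lies within the daylight-saving period (8 February – 2 October), so Etheth Coast is on daylight time, UTC+14:00.
05:26 Etheth Coast − 14h = 15:26 UTC (rolling into the previous day, 6 April 2027).
1 November 2026 is a Sunday, so the first Saturday is November 7 and the second is November 14.
1 April 2027 is a Thursday, so the first Monday is April 5 and the second is April 12.
At the standard offset (UTC−08:00), 15:26 UTC − 8h = 07:26 Zeleth standard time.
The standard-time date in Zeleth, 6 April 2027, falls between 14 November 2026 and 12 April 2027, so daylight saving is in effect and Zeleth is at UTC−07:00.
15:26 UTC − 7h = 08:26 Zeleth.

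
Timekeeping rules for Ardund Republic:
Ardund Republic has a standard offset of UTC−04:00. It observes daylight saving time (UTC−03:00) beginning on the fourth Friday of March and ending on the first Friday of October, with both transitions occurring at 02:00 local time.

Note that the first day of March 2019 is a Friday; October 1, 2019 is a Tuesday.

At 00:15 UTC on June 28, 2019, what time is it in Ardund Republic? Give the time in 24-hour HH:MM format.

1 March 2019 is a Friday, so the first Friday is March 1 and the fourth is March 22.
1 October 2019 is a Tuesday, so the first Friday is October 4.
At the standard offset (UTC−04:00), 00:15 UTC − 4h = 20:15 Ardund Republic standard time (rolling into the previous day, 27 June 2019).
Daylight saving runs 22 March – 4 October; the standard-time date in Ardund Republic, June 27, 2019, is inside that window, so Ardund Republic is at UTC−03:00.
00:15 UTC − 3h = 21:15 local (rolling into the previous day, 27 June 2019).

21:15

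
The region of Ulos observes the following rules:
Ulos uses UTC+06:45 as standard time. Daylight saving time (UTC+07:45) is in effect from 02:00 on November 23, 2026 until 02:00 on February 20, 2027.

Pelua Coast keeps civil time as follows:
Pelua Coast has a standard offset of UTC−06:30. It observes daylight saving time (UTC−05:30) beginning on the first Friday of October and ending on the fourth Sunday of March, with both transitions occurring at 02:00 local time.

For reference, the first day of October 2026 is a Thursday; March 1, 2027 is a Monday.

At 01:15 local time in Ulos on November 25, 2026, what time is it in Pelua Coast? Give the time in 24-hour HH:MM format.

12:00

Daylight saving runs 23 November 2026 – 20 February 2027; November 25, 2026 is inside that window, so Ulos is at UTC+07:45.
01:15 Ulos − 7h45m = 17:30 UTC (rolling into the previous day, 24 November 2026).
1 October 2026 is a Thursday, so the first Friday is October 2.
1 March 2027 is a Monday, so the first Sunday is March 7 and the fourth is March 28.
At the standard offset (UTC−06:30), 17:30 UTC − 6h30m = 11:00 Pelua Coast standard time.
Daylight saving runs 2 October 2026 – 28 March 2027; the standard-time date in Pelua Coast, November 24, 2026, is inside that window, so Pelua Coast is at UTC−05:30.
17:30 UTC − 5h30m = 12:00 Pelua Coast.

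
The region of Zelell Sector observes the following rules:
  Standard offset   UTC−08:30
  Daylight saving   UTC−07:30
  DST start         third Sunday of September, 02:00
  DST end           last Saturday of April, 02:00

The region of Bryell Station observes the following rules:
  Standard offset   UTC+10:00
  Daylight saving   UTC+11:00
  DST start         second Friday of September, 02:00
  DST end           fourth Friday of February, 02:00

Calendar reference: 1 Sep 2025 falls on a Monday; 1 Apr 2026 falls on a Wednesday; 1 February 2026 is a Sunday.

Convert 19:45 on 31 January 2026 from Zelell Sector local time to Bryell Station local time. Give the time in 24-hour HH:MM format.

14:15

1 September 2025 is a Monday, so the first Sunday is September 7 and the third is September 21.
1 April 2026 is a Wednesday, so Saturdays fall on 4, 11, 18, 25; the last is April 25.
31 January 2026 lies within the daylight-saving period (21 September 2025 – 25 April 2026), so Zelell Sector is on daylight time, UTC−07:30.
19:45 Zelell Sector + 7h30m = 03:15 UTC (rolling into the next day, 1 February 2026).
1 September 2025 is a Monday, so the first Friday is September 5 and the second is September 12.
1 February 2026 is a Sunday, so the first Friday is February 6 and the fourth is February 27.
At the standard offset (UTC+10:00), 03:15 UTC + 10h = 13:15 Bryell Station standard time.
Daylight saving runs 12 September 2025 – 27 February 2026; the standard-time date in Bryell Station, 1 February 2026, is inside that window, so Bryell Station is at UTC+11:00.
03:15 UTC + 11h = 14:15 Bryell Station.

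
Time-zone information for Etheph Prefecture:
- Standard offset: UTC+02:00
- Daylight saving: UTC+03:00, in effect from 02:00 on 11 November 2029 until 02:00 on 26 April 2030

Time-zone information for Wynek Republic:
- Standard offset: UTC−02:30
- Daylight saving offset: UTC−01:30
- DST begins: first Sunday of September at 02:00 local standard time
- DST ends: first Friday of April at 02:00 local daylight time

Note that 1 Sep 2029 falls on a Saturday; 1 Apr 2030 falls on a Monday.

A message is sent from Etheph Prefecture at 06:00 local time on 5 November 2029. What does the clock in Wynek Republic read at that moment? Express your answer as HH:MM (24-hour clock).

02:30

Daylight saving runs 11 November 2029 – 26 April 2030; 5 November 2029 is outside that window, so Etheph Prefecture is on standard time at UTC+02:00.
06:00 Etheph Prefecture − 2h = 04:00 UTC.
1 September 2029 is a Saturday, so the first Sunday is September 2.
1 April 2030 is a Monday, so the first Friday is April 5.
At the standard offset (UTC−02:30), 04:00 UTC − 2h30m = 01:30 Wynek Republic standard time.
The standard-time date in Wynek Republic, 5 November 2029, lies within the daylight-saving period (2 September 2029 – 5 April 2030), so Wynek Republic is on daylight time, UTC−01:30.
04:00 UTC − 1h30m = 02:30 Wynek Republic.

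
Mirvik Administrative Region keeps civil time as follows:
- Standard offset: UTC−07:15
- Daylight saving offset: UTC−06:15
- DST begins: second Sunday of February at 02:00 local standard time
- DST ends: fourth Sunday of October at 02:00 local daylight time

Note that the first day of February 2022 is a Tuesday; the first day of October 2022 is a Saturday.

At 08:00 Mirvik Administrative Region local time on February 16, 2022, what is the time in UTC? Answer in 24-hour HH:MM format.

14:15

1 February 2022 is a Tuesday, so the first Sunday is February 6 and the second is February 13.
1 October 2022 is a Saturday, so the first Sunday is October 2 and the fourth is October 23.
February 16, 2022 lies within the daylight-saving period (13 February – 23 October), so Mirvik Administrative Region is on daylight time, UTC−06:15.
08:00 local + 6h15m = 14:15 UTC.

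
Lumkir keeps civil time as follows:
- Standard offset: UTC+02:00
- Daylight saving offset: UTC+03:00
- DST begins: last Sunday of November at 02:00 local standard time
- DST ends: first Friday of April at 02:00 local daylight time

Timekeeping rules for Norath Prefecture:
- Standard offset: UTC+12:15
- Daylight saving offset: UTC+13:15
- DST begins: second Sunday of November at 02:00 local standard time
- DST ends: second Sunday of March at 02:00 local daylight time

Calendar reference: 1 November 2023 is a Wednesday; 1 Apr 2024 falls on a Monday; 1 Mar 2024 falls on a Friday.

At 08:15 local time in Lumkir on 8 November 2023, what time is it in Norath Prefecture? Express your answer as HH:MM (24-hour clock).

18:30

1 November 2023 is a Wednesday, so Sundays fall on 5, 12, 19, 26; the last is November 26.
1 April 2024 is a Monday, so the first Friday is April 5.
Daylight saving runs 26 November 2023 – 5 April 2024; 8 November 2023 is outside that window, so Lumkir is on standard time at UTC+02:00.
08:15 Lumkir − 2h = 06:15 UTC.
1 November 2023 is a Wednesday, so the first Sunday is November 5 and the second is November 12.
1 March 2024 is a Friday, so the first Sunday is March 3 and the second is March 10.
At the standard offset (UTC+12:15), 06:15 UTC + 12h15m = 18:30 Norath Prefecture standard time.
Daylight saving runs 12 November 2023 – 10 March 2024; the standard-time date in Norath Prefecture, 8 November 2023, is outside that window, so Norath Prefecture is on standard time at UTC+12:15.
06:15 UTC + 12h15m = 18:30 Norath Prefecture.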